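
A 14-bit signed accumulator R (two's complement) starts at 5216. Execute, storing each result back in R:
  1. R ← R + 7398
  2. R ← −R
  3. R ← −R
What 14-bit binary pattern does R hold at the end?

Start: R = 5216 = 01010001100000.
R = 5216 + 7398 = 12614; wraps to -3770 = 11000101000110
R = −(-3770) = 3770 = 00111010111010
R = −(3770) = -3770 = 11000101000110

11000101000110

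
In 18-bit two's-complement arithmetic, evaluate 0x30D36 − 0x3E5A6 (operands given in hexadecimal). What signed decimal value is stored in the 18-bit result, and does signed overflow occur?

-55408; no overflow

0x30D36 = 110000110100110110 = -62154 (signed)
0x3E5A6 = 111110010110100110 = -6746 (signed)
Subtract via negate-and-add: invert 111110010110100110 + 1 = 000001101001011010 (i.e. 6746).
  110000110100110110
+ 000001101001011010
= 110010011110010000
Result 110010011110010000: MSB = 1 → 206736 − 262144 = -55408.
Addends (after negating the subtrahend) have opposite signs, so signed overflow cannot occur.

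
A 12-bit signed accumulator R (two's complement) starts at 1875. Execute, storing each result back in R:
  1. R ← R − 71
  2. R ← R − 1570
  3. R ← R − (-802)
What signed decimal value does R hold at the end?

1036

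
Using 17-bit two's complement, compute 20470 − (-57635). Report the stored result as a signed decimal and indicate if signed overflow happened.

-52967; overflow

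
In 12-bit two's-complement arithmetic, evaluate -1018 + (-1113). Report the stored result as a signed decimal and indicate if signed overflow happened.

-1018 → 110000000110
-1113 → 101110100111
  110000000110
+ 101110100111
= 011110101101  (discard carry-out 1)
Result 011110101101: MSB = 0 → value 1965.
Both addends are negative but the stored result is non-negative: signed overflow. The true value -1018 + (-1113) = -2131 lies outside [-2048, 2047].

1965; overflow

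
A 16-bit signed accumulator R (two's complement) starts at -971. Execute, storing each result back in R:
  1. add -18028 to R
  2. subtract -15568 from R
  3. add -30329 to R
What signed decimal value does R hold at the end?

31776

Start: R = -971 = 1111110000110101.
R = -971 + (-18028) = -18999 = 1011010111001001
R = -18999 − (-15568) = -3431 = 1111001010011001
R = -3431 + (-30329) = -33760; wraps to 31776 = 0111110000100000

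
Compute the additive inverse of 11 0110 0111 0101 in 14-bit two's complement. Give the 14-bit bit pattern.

Invert: 00100110001010. Add 1: 00100110001011.
Check: 11011001110101 = -2443, 00100110001011 = 2443.

00100110001011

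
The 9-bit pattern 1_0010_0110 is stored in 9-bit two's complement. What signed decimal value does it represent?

MSB is 1, so the value is negative.
Unsigned reading: 294. Subtract 2^9 = 512: 294 − 512 = -218.

-218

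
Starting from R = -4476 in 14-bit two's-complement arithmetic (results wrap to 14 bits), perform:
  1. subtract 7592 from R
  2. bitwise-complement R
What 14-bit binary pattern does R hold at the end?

10111100100011

Start: R = -4476 = 10111010000100.
R = -4476 − 7592 = -12068; wraps to 4316 = 01000011011100
R = NOT 01000011011100 = 10111100100011 = -4317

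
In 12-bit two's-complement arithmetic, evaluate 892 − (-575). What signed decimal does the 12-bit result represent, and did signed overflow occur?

892 → 001101111100
-575 → 110111000001
Subtract via negate-and-add: invert 110111000001 + 1 = 001000111111 (i.e. 575).
  001101111100
+ 001000111111
= 010110111011
Result 010110111011: MSB = 0 → value 1467.
Both addends (after negating the subtrahend) are non-negative and so is the stored result: no signed overflow.

1467; no overflow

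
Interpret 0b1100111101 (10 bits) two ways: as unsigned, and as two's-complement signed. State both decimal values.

Unsigned: 1100111101 = 829.
Signed: MSB=1 → 829 − 1024 = -195.

unsigned = 829, signed = -195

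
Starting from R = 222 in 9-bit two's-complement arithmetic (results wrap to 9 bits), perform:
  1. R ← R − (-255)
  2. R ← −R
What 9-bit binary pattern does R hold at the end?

000100011

Start: R = 222 = 011011110.
R = 222 − (-255) = 477; wraps to -35 = 111011101
R = −(-35) = 35 = 000100011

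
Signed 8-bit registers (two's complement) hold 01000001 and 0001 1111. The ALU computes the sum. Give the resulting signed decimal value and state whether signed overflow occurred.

96; no overflow

01000001 = 65 (signed)
0001 1111 → 00011111 = 31 (signed)
  01000001
+ 00011111
= 01100000
Result 01100000: MSB = 0 → value 96.
Both addends are non-negative and so is the stored result: no signed overflow.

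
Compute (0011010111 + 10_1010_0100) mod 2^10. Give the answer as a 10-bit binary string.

  0011010111
+ 1010100100
= 1101111011

1101111011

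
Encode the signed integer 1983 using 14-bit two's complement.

00011110111111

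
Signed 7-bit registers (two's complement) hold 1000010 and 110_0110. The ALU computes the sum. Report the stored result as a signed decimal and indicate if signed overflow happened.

40; overflow

1000010 = -62 (signed)
110_0110 → 1100110 = -26 (signed)
  1000010
+ 1100110
= 0101000  (discard carry-out 1)
Result 0101000: MSB = 0 → value 40.
Both addends are negative but the stored result is non-negative: signed overflow. The true value -62 + (-26) = -88 lies outside [-64, 63].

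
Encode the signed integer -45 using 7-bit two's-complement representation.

1010011

|-45| = 45 = 0101101 in 7 bits.
Invert the bits: 1010010. Add 1: 1010011.
Check: 1010011 reads as 83 − 128 = -45.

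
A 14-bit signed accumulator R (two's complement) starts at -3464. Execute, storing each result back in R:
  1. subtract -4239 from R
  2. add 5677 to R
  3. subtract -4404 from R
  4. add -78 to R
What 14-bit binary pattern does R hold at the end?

10101000011010

Start: R = -3464 = 11001001111000.
R = -3464 − (-4239) = 775 = 00001100000111
R = 775 + 5677 = 6452 = 01100100110100
R = 6452 − (-4404) = 10856; wraps to -5528 = 10101001101000
R = -5528 + (-78) = -5606 = 10101000011010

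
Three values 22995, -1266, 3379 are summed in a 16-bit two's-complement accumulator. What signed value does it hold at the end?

25108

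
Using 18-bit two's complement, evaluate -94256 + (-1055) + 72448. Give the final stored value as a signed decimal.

-94256 + (-1055) = -95311 (101000101110110001)
-95311 + 72448 = -22863 (111010011010110001)

-22863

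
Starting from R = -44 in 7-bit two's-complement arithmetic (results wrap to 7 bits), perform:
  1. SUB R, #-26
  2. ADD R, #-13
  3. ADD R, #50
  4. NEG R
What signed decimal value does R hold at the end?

-19

Start: R = -44 = 1010100.
R = -44 − (-26) = -18 = 1101110
R = -18 + (-13) = -31 = 1100001
R = -31 + 50 = 19 = 0010011
R = −(19) = -19 = 1101101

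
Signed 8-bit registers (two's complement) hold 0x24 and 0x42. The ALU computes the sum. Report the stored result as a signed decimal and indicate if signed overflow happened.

102; no overflow

0x24 = 00100100 = 36 (signed)
0x42 = 01000010 = 66 (signed)
  00100100
+ 01000010
= 01100110
Result 01100110: MSB = 0 → value 102.
Both addends are non-negative and so is the stored result: no signed overflow.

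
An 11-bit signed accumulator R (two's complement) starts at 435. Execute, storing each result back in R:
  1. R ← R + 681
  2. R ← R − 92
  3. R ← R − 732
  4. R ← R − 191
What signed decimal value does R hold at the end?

Start: R = 435 = 00110110011.
R = 435 + 681 = 1116; wraps to -932 = 10001011100
R = -932 − 92 = -1024 = 10000000000
R = -1024 − 732 = -1756; wraps to 292 = 00100100100
R = 292 − 191 = 101 = 00001100101

101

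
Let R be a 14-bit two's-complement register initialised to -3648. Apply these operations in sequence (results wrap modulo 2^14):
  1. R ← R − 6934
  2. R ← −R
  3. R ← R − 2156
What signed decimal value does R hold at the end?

-7958

Start: R = -3648 = 11000111000000.
R = -3648 − 6934 = -10582; wraps to 5802 = 01011010101010
R = −(5802) = -5802 = 10100101010110
R = -5802 − 2156 = -7958 = 10000011101010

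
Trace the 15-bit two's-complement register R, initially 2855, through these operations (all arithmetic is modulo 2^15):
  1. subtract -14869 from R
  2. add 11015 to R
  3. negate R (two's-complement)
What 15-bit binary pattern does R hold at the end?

000111110111101

Start: R = 2855 = 000101100100111.
R = 2855 − (-14869) = 17724; wraps to -15044 = 100010100111100
R = -15044 + 11015 = -4029 = 111000001000011
R = −(-4029) = 4029 = 000111110111101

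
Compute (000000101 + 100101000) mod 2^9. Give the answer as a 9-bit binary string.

100101101

  000000101
+ 100101000
= 100101101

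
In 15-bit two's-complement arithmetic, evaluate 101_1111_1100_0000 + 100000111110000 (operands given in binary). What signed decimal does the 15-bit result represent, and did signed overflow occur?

8624; overflow

101_1111_1100_0000 → 101111111000000 = -8256 (signed)
100000111110000 = -15888 (signed)
  101111111000000
+ 100000111110000
= 010000110110000  (discard carry-out 1)
Result 010000110110000: MSB = 0 → value 8624.
Both addends are negative but the stored result is non-negative: signed overflow. The true value -8256 + (-15888) = -24144 lies outside [-16384, 16383].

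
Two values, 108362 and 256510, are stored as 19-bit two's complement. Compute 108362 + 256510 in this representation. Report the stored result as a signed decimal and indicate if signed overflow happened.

-159416; overflow

108362 → 0011010011101001010
256510 → 0111110100111111110
  0011010011101001010
+ 0111110100111111110
= 1011001000101001000
Result 1011001000101001000: MSB = 1 → 364872 − 524288 = -159416.
Both addends are non-negative but the stored result is negative: signed overflow. The true value 108362 + 256510 = 364872 lies outside [-262144, 262143].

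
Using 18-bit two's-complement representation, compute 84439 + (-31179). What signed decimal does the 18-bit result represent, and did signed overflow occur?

53260; no overflow

84439 → 010100100111010111
-31179 → 111000011000110101
  010100100111010111
+ 111000011000110101
= 001101000000001100  (discard carry-out 1)
Result 001101000000001100: MSB = 0 → value 53260.
Addends have opposite signs, so signed overflow cannot occur.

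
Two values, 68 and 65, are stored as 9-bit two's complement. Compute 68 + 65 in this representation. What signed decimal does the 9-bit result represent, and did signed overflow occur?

68 → 001000100
65 → 001000001
  001000100
+ 001000001
= 010000101
Result 010000101: MSB = 0 → value 133.
Both addends are non-negative and so is the stored result: no signed overflow.

133; no overflow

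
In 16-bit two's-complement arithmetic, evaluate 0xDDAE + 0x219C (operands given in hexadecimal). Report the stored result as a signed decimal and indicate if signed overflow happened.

0xDDAE = 1101110110101110 = -8786 (signed)
0x219C = 0010000110011100 = 8604 (signed)
  1101110110101110
+ 0010000110011100
= 1111111101001010
Result 1111111101001010: MSB = 1 → 65354 − 65536 = -182.
Addends have opposite signs, so signed overflow cannot occur.

-182; no overflow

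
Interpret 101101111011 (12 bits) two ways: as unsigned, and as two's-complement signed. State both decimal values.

Unsigned: 101101111011 = 2939.
Signed: MSB=1 → 2939 − 4096 = -1157.

unsigned = 2939, signed = -1157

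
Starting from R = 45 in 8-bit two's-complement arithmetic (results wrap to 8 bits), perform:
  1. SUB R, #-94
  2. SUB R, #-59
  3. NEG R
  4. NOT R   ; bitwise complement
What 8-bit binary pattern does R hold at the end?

11000101

Start: R = 45 = 00101101.
R = 45 − (-94) = 139; wraps to -117 = 10001011
R = -117 − (-59) = -58 = 11000110
R = −(-58) = 58 = 00111010
R = NOT 00111010 = 11000101 = -59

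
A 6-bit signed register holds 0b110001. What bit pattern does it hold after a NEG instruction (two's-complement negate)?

001111

Invert: 001110. Add 1: 001111.
Check: 110001 = -15, 001111 = 15.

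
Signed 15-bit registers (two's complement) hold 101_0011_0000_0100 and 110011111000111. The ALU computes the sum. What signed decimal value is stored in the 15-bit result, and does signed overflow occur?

101_0011_0000_0100 → 101001100000100 = -11516 (signed)
110011111000111 = -6201 (signed)
  101001100000100
+ 110011111000111
= 011101011001011  (discard carry-out 1)
Result 011101011001011: MSB = 0 → value 15051.
Both addends are negative but the stored result is non-negative: signed overflow. The true value -11516 + (-6201) = -17717 lies outside [-16384, 16383].

15051; overflow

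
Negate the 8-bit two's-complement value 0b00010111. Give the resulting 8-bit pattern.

11101001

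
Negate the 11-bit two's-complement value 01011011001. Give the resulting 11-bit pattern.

10100100111

Invert: 10100100110. Add 1: 10100100111.
Check: 01011011001 = 729, 10100100111 = -729.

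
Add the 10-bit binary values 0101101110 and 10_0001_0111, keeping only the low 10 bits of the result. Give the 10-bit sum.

1110000101

  0101101110
+ 1000010111
= 1110000101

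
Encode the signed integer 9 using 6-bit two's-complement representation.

001001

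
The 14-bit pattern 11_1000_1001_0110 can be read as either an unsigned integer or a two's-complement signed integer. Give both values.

unsigned = 14486, signed = -1898

Unsigned: 11100010010110 = 14486.
Signed: MSB=1 → 14486 − 16384 = -1898.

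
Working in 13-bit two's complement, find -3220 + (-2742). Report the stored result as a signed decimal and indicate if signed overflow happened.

-3220 → 1001101101100
-2742 → 1010101001010
  1001101101100
+ 1010101001010
= 0100010110110  (discard carry-out 1)
Result 0100010110110: MSB = 0 → value 2230.
Both addends are negative but the stored result is non-negative: signed overflow. The true value -3220 + (-2742) = -5962 lies outside [-4096, 4095].

2230; overflow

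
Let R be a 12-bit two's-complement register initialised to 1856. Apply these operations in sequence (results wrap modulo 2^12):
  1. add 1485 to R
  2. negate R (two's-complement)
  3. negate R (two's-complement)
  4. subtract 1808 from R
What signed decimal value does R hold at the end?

1533

Start: R = 1856 = 011101000000.
R = 1856 + 1485 = 3341; wraps to -755 = 110100001101
R = −(-755) = 755 = 001011110011
R = −(755) = -755 = 110100001101
R = -755 − 1808 = -2563; wraps to 1533 = 010111111101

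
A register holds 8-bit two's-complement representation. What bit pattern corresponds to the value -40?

11011000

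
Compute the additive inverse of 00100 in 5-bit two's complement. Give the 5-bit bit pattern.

Invert: 11011. Add 1: 11100.

11100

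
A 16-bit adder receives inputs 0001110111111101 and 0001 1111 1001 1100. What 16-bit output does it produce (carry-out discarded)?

0011110110011001

  0001110111111101
+ 0001111110011100
= 0011110110011001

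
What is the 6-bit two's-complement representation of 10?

001010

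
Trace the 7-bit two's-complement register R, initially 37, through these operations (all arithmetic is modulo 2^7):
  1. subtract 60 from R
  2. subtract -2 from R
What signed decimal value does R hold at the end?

Start: R = 37 = 0100101.
R = 37 − 60 = -23 = 1101001
R = -23 − (-2) = -21 = 1101011

-21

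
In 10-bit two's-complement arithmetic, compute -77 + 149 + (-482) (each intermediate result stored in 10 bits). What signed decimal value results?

-77 + 149 = 72 (0001001000)
72 + (-482) = -410 (1001100110)

-410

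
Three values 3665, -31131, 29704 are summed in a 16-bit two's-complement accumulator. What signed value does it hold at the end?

3665 + (-31131) = -27466 (1001010010110110)
-27466 + 29704 = 2238 (0000100010111110)

2238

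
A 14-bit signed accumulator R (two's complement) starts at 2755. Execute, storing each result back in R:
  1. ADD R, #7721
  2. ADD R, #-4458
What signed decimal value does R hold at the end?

6018

Start: R = 2755 = 00101011000011.
R = 2755 + 7721 = 10476; wraps to -5908 = 10100011101100
R = -5908 + (-4458) = -10366; wraps to 6018 = 01011110000010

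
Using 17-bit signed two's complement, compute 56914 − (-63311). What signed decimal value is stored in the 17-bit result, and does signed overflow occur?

56914 → 01101111001010010
-63311 → 10000100010110001
Subtract via negate-and-add: invert 10000100010110001 + 1 = 01111011101001111 (i.e. 63311).
  01101111001010010
+ 01111011101001111
= 11101010110100001
Result 11101010110100001: MSB = 1 → 120225 − 131072 = -10847.
Both addends (after negating the subtrahend) are non-negative but the stored result is negative: signed overflow. The true value 56914 − (-63311) = 120225 lies outside [-65536, 65535].

-10847; overflow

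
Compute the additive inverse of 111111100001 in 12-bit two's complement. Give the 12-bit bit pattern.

000000011111

Invert: 000000011110. Add 1: 000000011111.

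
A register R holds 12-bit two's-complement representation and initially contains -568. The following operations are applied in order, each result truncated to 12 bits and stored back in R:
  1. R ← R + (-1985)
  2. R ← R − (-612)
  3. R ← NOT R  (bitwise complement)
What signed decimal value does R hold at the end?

Start: R = -568 = 110111001000.
R = -568 + (-1985) = -2553; wraps to 1543 = 011000000111
R = 1543 − (-612) = 2155; wraps to -1941 = 100001101011
R = NOT 100001101011 = 011110010100 = 1940

1940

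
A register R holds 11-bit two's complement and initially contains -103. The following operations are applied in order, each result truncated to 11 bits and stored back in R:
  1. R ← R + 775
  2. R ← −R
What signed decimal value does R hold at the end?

-672

Start: R = -103 = 11110011001.
R = -103 + 775 = 672 = 01010100000
R = −(672) = -672 = 10101100000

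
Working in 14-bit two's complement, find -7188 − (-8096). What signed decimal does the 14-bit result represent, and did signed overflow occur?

-7188 → 10001111101100
-8096 → 10000001100000
Subtract via negate-and-add: invert 10000001100000 + 1 = 01111110100000 (i.e. 8096).
  10001111101100
+ 01111110100000
= 00001110001100  (discard carry-out 1)
Result 00001110001100: MSB = 0 → value 908.
Addends (after negating the subtrahend) have opposite signs, so signed overflow cannot occur.

908; no overflow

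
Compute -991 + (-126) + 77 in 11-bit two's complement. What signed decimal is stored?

1008

-991 + (-126) = -1117 → wraps to 931 (01110100011)
931 + 77 = 1008 (01111110000)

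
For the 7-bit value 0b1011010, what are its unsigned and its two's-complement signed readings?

unsigned = 90, signed = -38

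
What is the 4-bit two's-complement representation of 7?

0111

7 is non-negative, so write it directly in 4 bits: 0111.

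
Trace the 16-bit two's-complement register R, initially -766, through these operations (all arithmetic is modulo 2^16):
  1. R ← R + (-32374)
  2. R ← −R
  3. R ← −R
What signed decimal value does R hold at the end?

32396

Start: R = -766 = 1111110100000010.
R = -766 + (-32374) = -33140; wraps to 32396 = 0111111010001100
R = −(32396) = -32396 = 1000000101110100
R = −(-32396) = 32396 = 0111111010001100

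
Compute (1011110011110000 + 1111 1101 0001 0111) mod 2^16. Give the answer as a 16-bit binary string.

  1011110011110000
+ 1111110100010111
= 1011101000000111  (discard carry-out 1)

1011101000000111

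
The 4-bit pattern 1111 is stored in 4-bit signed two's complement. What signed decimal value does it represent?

-1

MSB is 1, so the value is negative.
Invert: 0000. Add 1: 0001 = 1. So the value is −1.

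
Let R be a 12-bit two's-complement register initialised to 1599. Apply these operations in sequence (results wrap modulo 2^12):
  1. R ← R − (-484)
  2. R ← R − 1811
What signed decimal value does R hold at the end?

272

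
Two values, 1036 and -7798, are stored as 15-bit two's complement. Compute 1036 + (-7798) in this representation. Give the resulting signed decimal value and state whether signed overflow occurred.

1036 → 000010000001100
-7798 → 110000110001010
  000010000001100
+ 110000110001010
= 110010110010110
Result 110010110010110: MSB = 1 → 26006 − 32768 = -6762.
Addends have opposite signs, so signed overflow cannot occur.

-6762; no overflow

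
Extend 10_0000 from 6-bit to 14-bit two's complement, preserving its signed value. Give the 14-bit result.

11111111100000

MSB of 100000 is 1; replicate it into the new high bits.
11111111|100000 → 11111111100000 (still -32).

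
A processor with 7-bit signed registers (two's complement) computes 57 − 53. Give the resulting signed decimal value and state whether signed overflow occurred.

4; no overflow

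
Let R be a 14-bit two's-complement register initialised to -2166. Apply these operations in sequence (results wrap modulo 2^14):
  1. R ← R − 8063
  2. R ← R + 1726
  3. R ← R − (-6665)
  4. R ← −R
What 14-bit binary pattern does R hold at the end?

Start: R = -2166 = 11011110001010.
R = -2166 − 8063 = -10229; wraps to 6155 = 01100000001011
R = 6155 + 1726 = 7881 = 01111011001001
R = 7881 − (-6665) = 14546; wraps to -1838 = 11100011010010
R = −(-1838) = 1838 = 00011100101110

00011100101110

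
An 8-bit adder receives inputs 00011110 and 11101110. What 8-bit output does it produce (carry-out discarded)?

00001100

  00011110
+ 11101110
= 00001100  (discard carry-out 1)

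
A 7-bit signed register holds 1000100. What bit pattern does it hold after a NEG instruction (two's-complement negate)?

Invert: 0111011. Add 1: 0111100.

0111100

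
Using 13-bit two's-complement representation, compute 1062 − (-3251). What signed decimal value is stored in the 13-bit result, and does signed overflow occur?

-3879; overflow

1062 → 0010000100110
-3251 → 1001101001101
Subtract via negate-and-add: invert 1001101001101 + 1 = 0110010110011 (i.e. 3251).
  0010000100110
+ 0110010110011
= 1000011011001
Result 1000011011001: MSB = 1 → 4313 − 8192 = -3879.
Both addends (after negating the subtrahend) are non-negative but the stored result is negative: signed overflow. The true value 1062 − (-3251) = 4313 lies outside [-4096, 4095].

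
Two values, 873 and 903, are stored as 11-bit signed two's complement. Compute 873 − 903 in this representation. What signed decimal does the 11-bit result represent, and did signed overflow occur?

873 → 01101101001
903 → 01110000111
Subtract via negate-and-add: invert 01110000111 + 1 = 10001111001 (i.e. -903).
  01101101001
+ 10001111001
= 11111100010
Result 11111100010: MSB = 1 → 2018 − 2048 = -30.
Addends (after negating the subtrahend) have opposite signs, so signed overflow cannot occur.

-30; no overflow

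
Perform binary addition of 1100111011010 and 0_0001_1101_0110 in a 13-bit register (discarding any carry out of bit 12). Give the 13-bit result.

1101110110000

  1100111011010
+ 0000111010110
= 1101110110000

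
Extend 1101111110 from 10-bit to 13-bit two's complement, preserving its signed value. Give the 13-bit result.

1111101111110

MSB of 1101111110 is 1; replicate it into the new high bits.
111|1101111110 → 1111101111110 (still -130).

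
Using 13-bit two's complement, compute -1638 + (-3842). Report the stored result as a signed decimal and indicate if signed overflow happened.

2712; overflow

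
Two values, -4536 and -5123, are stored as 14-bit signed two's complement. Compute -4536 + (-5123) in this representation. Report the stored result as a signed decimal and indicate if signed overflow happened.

6725; overflow

-4536 → 10111001001000
-5123 → 10101111111101
  10111001001000
+ 10101111111101
= 01101001000101  (discard carry-out 1)
Result 01101001000101: MSB = 0 → value 6725.
Both addends are negative but the stored result is non-negative: signed overflow. The true value -4536 + (-5123) = -9659 lies outside [-8192, 8191].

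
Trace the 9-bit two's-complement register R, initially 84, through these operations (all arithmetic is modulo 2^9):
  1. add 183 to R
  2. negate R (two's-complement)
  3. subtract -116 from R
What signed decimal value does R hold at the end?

Start: R = 84 = 001010100.
R = 84 + 183 = 267; wraps to -245 = 100001011
R = −(-245) = 245 = 011110101
R = 245 − (-116) = 361; wraps to -151 = 101101001

-151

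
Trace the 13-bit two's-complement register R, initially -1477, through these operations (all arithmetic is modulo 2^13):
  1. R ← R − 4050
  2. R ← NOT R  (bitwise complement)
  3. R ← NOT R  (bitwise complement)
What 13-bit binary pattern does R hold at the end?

0101001101001

Start: R = -1477 = 1101000111011.
R = -1477 − 4050 = -5527; wraps to 2665 = 0101001101001
R = NOT 0101001101001 = 1010110010110 = -2666
R = NOT 1010110010110 = 0101001101001 = 2665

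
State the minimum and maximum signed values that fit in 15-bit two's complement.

min = -16384, max = 16383

Minimum: −2^14 = -16384.
Maximum: 2^14 − 1 = 16383.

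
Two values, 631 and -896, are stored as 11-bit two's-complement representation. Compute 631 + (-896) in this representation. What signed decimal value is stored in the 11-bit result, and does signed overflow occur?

-265; no overflow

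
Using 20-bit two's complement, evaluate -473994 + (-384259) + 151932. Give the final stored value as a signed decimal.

342255

-473994 + (-384259) = -858253 → wraps to 190323 (00101110011101110011)
190323 + 151932 = 342255 (01010011100011101111)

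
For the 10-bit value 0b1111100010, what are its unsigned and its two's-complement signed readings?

Unsigned: 1111100010 = 994.
Signed: MSB=1 → 994 − 1024 = -30.

unsigned = 994, signed = -30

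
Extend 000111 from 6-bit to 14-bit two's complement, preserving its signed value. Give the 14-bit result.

MSB of 000111 is 0; replicate it into the new high bits.
00000000|000111 → 00000000000111 (still 7).

00000000000111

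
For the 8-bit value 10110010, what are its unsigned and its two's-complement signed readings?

Unsigned: 10110010 = 178.
Signed: MSB=1 → 178 − 256 = -78.

unsigned = 178, signed = -78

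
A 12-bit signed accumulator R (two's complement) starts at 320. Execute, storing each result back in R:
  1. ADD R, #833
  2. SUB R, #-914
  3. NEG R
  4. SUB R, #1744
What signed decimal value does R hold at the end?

285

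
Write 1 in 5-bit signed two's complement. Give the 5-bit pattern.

00001

1 is non-negative, so write it directly in 5 bits: 00001.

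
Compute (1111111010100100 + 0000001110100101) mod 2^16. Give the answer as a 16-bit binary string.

  1111111010100100
+ 0000001110100101
= 0000001001001001  (discard carry-out 1)

0000001001001001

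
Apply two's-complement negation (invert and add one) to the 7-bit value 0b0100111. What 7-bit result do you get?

Invert: 1011000. Add 1: 1011001.

1011001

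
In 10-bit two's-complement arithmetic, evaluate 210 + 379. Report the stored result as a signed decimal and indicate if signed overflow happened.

210 → 0011010010
379 → 0101111011
  0011010010
+ 0101111011
= 1001001101
Result 1001001101: MSB = 1 → 589 − 1024 = -435.
Both addends are non-negative but the stored result is negative: signed overflow. The true value 210 + 379 = 589 lies outside [-512, 511].

-435; overflow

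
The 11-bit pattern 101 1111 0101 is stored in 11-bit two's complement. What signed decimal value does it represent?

-523

MSB is 1, so the value is negative.
Invert: 01000001010. Add 1: 01000001011 = 523. So the value is −523.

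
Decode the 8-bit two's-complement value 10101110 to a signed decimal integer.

MSB is 1, so the value is negative.
Invert: 01010001. Add 1: 01010010 = 82. So the value is −82.

-82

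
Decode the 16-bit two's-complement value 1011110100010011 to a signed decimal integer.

-17133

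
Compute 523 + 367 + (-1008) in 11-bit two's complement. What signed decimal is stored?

523 + 367 = 890 (01101111010)
890 + (-1008) = -118 (11110001010)

-118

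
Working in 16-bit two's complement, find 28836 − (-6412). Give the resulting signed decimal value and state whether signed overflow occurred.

-30288; overflow

28836 → 0111000010100100
-6412 → 1110011011110100
Subtract via negate-and-add: invert 1110011011110100 + 1 = 0001100100001100 (i.e. 6412).
  0111000010100100
+ 0001100100001100
= 1000100110110000
Result 1000100110110000: MSB = 1 → 35248 − 65536 = -30288.
Both addends (after negating the subtrahend) are non-negative but the stored result is negative: signed overflow. The true value 28836 − (-6412) = 35248 lies outside [-32768, 32767].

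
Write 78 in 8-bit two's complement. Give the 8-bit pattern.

78 is non-negative, so write it directly in 8 bits: 01001110.

01001110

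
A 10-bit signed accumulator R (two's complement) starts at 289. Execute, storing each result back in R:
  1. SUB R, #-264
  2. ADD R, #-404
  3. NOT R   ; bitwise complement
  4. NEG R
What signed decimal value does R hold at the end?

150

Start: R = 289 = 0100100001.
R = 289 − (-264) = 553; wraps to -471 = 1000101001
R = -471 + (-404) = -875; wraps to 149 = 0010010101
R = NOT 0010010101 = 1101101010 = -150
R = −(-150) = 150 = 0010010110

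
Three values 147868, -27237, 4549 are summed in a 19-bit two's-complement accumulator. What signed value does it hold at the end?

147868 + (-27237) = 120631 (0011101011100110111)
120631 + 4549 = 125180 (0011110100011111100)

125180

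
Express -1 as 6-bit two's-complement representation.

|-1| = 1 = 000001 in 6 bits.
Invert the bits: 111110. Add 1: 111111.
Check: 111111 reads as 63 − 64 = -1.

111111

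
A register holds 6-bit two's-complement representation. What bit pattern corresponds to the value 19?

010011

19 is non-negative, so write it directly in 6 bits: 010011.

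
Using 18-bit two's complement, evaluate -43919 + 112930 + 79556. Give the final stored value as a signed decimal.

-43919 + 112930 = 69011 (010000110110010011)
69011 + 79556 = 148567 → wraps to -113577 (100100010001010111)

-113577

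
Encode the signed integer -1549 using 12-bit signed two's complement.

100111110011

|-1549| = 1549 = 011000001101 in 12 bits.
Invert the bits: 100111110010. Add 1: 100111110011.
Check: 100111110011 reads as 2547 − 4096 = -1549.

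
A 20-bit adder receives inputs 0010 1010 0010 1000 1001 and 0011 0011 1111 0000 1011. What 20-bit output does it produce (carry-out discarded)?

  00101010001010001001
+ 00110011111100001011
= 01011110000110010100

01011110000110010100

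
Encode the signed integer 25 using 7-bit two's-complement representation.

25 is non-negative, so write it directly in 7 bits: 0011001.

0011001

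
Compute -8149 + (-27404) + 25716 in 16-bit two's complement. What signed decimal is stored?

-9837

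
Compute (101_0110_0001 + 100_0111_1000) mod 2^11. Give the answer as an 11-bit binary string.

00111011001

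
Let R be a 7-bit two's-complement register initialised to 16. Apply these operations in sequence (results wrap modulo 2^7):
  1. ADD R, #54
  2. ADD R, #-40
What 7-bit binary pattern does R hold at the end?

0011110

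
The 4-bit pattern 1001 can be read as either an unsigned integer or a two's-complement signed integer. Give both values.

unsigned = 9, signed = -7

Unsigned: 1001 = 9.
Signed: MSB=1 → 9 − 16 = -7.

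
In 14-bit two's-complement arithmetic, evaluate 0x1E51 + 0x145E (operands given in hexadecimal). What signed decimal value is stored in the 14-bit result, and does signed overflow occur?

-3409; overflow

0x1E51 = 01111001010001 = 7761 (signed)
0x145E = 01010001011110 = 5214 (signed)
  01111001010001
+ 01010001011110
= 11001010101111
Result 11001010101111: MSB = 1 → 12975 − 16384 = -3409.
Both addends are non-negative but the stored result is negative: signed overflow. The true value 7761 + 5214 = 12975 lies outside [-8192, 8191].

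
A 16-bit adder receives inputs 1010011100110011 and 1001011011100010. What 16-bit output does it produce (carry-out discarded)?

0011111000010101

  1010011100110011
+ 1001011011100010
= 0011111000010101  (discard carry-out 1)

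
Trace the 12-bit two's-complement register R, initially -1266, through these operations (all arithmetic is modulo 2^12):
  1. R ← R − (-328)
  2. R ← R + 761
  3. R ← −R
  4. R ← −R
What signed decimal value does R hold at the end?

Start: R = -1266 = 101100001110.
R = -1266 − (-328) = -938 = 110001010110
R = -938 + 761 = -177 = 111101001111
R = −(-177) = 177 = 000010110001
R = −(177) = -177 = 111101001111

-177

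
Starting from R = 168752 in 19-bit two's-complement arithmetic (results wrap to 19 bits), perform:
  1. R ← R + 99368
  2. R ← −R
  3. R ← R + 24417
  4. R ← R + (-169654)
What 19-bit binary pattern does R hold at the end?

Start: R = 168752 = 0101001001100110000.
R = 168752 + 99368 = 268120; wraps to -256168 = 1000001011101011000
R = −(-256168) = 256168 = 0111110100010101000
R = 256168 + 24417 = 280585; wraps to -243703 = 1000100100000001001
R = -243703 + (-169654) = -413357; wraps to 110931 = 0011011000101010011

0011011000101010011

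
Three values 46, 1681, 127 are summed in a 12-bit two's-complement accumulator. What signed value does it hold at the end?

1854

46 + 1681 = 1727 (011010111111)
1727 + 127 = 1854 (011100111110)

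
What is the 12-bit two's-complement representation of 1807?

011100001111

1807 is non-negative, so write it directly in 12 bits: 011100001111.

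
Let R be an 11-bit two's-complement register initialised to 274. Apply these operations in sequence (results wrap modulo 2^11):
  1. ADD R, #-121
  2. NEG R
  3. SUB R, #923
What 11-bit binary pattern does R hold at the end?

Start: R = 274 = 00100010010.
R = 274 + (-121) = 153 = 00010011001
R = −(153) = -153 = 11101100111
R = -153 − 923 = -1076; wraps to 972 = 01111001100

01111001100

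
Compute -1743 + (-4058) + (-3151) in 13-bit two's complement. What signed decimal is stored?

-760

-1743 + (-4058) = -5801 → wraps to 2391 (0100101010111)
2391 + (-3151) = -760 (1110100001000)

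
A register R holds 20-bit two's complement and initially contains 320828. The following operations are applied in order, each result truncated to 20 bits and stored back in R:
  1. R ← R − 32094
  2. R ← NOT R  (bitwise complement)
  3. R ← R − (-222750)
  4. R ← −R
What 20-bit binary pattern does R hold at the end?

Start: R = 320828 = 01001110010100111100.
R = 320828 − 32094 = 288734 = 01000110011111011110
R = NOT 01000110011111011110 = 10111001100000100001 = -288735
R = -288735 − (-222750) = -65985 = 11101111111000111111
R = −(-65985) = 65985 = 00010000000111000001

00010000000111000001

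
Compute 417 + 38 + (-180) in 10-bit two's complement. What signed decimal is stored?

275

417 + 38 = 455 (0111000111)
455 + (-180) = 275 (0100010011)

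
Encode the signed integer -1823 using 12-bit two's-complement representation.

100011100001

|-1823| = 1823 = 011100011111 in 12 bits.
Invert the bits: 100011100000. Add 1: 100011100001.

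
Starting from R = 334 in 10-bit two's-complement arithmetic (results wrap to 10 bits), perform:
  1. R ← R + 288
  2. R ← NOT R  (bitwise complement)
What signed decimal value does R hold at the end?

Start: R = 334 = 0101001110.
R = 334 + 288 = 622; wraps to -402 = 1001101110
R = NOT 1001101110 = 0110010001 = 401

401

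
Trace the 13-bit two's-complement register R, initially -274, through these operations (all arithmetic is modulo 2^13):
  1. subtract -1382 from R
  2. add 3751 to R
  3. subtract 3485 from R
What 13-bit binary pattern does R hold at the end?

Start: R = -274 = 1111011101110.
R = -274 − (-1382) = 1108 = 0010001010100
R = 1108 + 3751 = 4859; wraps to -3333 = 1001011111011
R = -3333 − 3485 = -6818; wraps to 1374 = 0010101011110

0010101011110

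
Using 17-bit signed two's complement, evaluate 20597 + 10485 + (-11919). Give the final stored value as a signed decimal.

19163

20597 + 10485 = 31082 (00111100101101010)
31082 + (-11919) = 19163 (00100101011011011)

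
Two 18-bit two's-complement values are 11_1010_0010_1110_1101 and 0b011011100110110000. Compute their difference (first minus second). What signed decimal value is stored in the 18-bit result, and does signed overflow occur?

125245; overflow

11_1010_0010_1110_1101 → 111010001011101101 = -23827 (signed)
0b011011100110110000 → 011011100110110000 = 113072 (signed)
Subtract via negate-and-add: invert 011011100110110000 + 1 = 100100011001010000 (i.e. -113072).
  111010001011101101
+ 100100011001010000
= 011110100100111101  (discard carry-out 1)
Result 011110100100111101: MSB = 0 → value 125245.
Both addends (after negating the subtrahend) are negative but the stored result is non-negative: signed overflow. The true value -23827 − 113072 = -136899 lies outside [-131072, 131071].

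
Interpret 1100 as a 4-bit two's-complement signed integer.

-4

MSB is 1, so the value is negative.
Unsigned reading: 12. Subtract 2^4 = 16: 12 − 16 = -4.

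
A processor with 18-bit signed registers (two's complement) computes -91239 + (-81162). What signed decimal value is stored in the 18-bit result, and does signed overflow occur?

89743; overflow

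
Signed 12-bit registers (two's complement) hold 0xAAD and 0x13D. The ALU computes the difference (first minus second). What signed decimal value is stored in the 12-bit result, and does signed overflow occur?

0xAAD = 101010101101 = -1363 (signed)
0x13D = 000100111101 = 317 (signed)
Subtract via negate-and-add: invert 000100111101 + 1 = 111011000011 (i.e. -317).
  101010101101
+ 111011000011
= 100101110000  (discard carry-out 1)
Result 100101110000: MSB = 1 → 2416 − 4096 = -1680.
Both addends (after negating the subtrahend) are negative and so is the stored result: no signed overflow.

-1680; no overflow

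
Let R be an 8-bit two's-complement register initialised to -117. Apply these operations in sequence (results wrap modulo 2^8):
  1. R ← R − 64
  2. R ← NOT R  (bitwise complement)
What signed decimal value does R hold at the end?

-76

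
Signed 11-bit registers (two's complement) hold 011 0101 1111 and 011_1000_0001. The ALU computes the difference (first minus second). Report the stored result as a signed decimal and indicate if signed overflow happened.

-34; no overflow

011 0101 1111 → 01101011111 = 863 (signed)
011_1000_0001 → 01110000001 = 897 (signed)
Subtract via negate-and-add: invert 01110000001 + 1 = 10001111111 (i.e. -897).
  01101011111
+ 10001111111
= 11111011110
Result 11111011110: MSB = 1 → 2014 − 2048 = -34.
Addends (after negating the subtrahend) have opposite signs, so signed overflow cannot occur.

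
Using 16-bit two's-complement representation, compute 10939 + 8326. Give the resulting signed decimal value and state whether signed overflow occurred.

19265; no overflow

10939 → 0010101010111011
8326 → 0010000010000110
  0010101010111011
+ 0010000010000110
= 0100101101000001
Result 0100101101000001: MSB = 0 → value 19265.
Both addends are non-negative and so is the stored result: no signed overflow.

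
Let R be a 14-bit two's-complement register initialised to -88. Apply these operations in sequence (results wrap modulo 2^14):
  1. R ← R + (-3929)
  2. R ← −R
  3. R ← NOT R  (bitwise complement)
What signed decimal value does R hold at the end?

-4018

Start: R = -88 = 11111110101000.
R = -88 + (-3929) = -4017 = 11000001001111
R = −(-4017) = 4017 = 00111110110001
R = NOT 00111110110001 = 11000001001110 = -4018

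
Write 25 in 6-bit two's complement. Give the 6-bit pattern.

25 is non-negative, so write it directly in 6 bits: 011001.

011001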